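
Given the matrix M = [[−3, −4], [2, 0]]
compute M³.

M² = [[1, 12], [−6, −8]]
M³ = [[21, −4], [2, 24]]

[[21, −4], [2, 24]]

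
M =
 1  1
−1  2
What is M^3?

[[−3, 6], [−6, 3]]

M^2 = [[0, 3], [−3, 3]]
M^3 = [[−3, 6], [−6, 3]]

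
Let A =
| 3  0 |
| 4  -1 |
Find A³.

tr A = 2 and det A = -3, so the characteristic polynomial is λ² − (2)λ + (-3) with roots -1 and 3.
Eigenvectors give P = [[0, 1], [-1, 1]] with P⁻¹ = [[1, -1], [1, 0]], and A = P·diag(-1, 3)·P⁻¹.
Then A³ = P·diag(-1, 27)·P⁻¹ = [[0, 27], [1, 27]] · [[1, -1], [1, 0]] = [[27, 0], [28, -1]].

[[27, 0], [28, -1]]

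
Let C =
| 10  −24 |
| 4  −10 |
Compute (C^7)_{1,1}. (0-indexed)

tr C = 0 and det C = −4, so the characteristic polynomial is λ² − (0)λ + (−4) with roots −2 and 2.
Eigenvectors give P = [[2, 3], [1, 1]] with P⁻¹ = [[−1, 3], [1, −2]], and C = P·diag(−2, 2)·P⁻¹.
Then C^7 = P·diag(−128, 128)·P⁻¹ = [[−256, 384], [−128, 128]] · [[−1, 3], [1, −2]] = [[640, −1536], [256, −640]].

−640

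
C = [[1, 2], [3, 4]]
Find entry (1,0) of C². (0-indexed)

15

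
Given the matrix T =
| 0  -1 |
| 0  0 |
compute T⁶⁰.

[[0, 0], [0, 0]]

T is strictly triangular, hence nilpotent: T² = 0, so T⁶⁰ = 0.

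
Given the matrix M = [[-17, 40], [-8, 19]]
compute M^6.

tr M = 2 and det M = -3, so the characteristic polynomial is λ² − (2)λ + (-3) with roots 3 and -1.
Eigenvectors give P = [[2, 5], [1, 2]] with P⁻¹ = [[-2, 5], [1, -2]], and M = P·diag(3, -1)·P⁻¹.
Then M^6 = P·diag(729, 1)·P⁻¹ = [[1458, 5], [729, 2]] · [[-2, 5], [1, -2]] = [[-2911, 7280], [-1456, 3641]].

[[-2911, 7280], [-1456, 3641]]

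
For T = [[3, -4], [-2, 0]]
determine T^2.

[[17, -12], [-6, 8]]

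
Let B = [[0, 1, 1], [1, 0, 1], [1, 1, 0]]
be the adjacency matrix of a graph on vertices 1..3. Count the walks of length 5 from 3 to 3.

10

The number of length-5 walks from vertex 3 to vertex 3 is entry (3,3) of B^5, where B is the adjacency matrix.
B^2 = [[2, 1, 1], [1, 2, 1], [1, 1, 2]]
B^3 = [[2, 3, 3], [3, 2, 3], [3, 3, 2]]
B^4 = [[6, 5, 5], [5, 6, 5], [5, 5, 6]]
B^5 = [[10, 11, 11], [11, 10, 11], [11, 11, 10]]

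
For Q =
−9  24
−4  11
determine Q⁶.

[[−1455, 4368], [−728, 2185]]

tr Q = 2 and det Q = −3, so the characteristic polynomial is λ² − (2)λ + (−3) with roots −1 and 3.
Eigenvectors give P = [[3, 2], [1, 1]] with P⁻¹ = [[1, −2], [−1, 3]], and Q = P·diag(−1, 3)·P⁻¹.
Then Q⁶ = P·diag(1, 729)·P⁻¹ = [[3, 1458], [1, 729]] · [[1, −2], [−1, 3]] = [[−1455, 4368], [−728, 2185]].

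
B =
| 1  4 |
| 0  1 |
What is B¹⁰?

[[1, 40], [0, 1]]

B = I + N where N = [[0, 4], [0, 0]] is strictly upper-triangular, so N² = 0.
(I + N)¹⁰ = I + 10·N = [[1, 40], [0, 1]].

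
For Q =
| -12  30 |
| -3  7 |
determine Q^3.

[[-198, 570], [-57, 163]]

tr Q = -5 and det Q = 6, so the characteristic polynomial is λ² − (-5)λ + (6) with roots -2 and -3.
Eigenvectors give P = [[3, -10], [1, -3]] with P⁻¹ = [[-3, 10], [-1, 3]], and Q = P·diag(-2, -3)·P⁻¹.
Then Q^3 = P·diag(-8, -27)·P⁻¹ = [[-24, 270], [-8, 81]] · [[-3, 10], [-1, 3]] = [[-198, 570], [-57, 163]].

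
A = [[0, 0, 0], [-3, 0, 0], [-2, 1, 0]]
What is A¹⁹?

A is strictly triangular, hence nilpotent: A³ = 0, so A¹⁹ = 0.

[[0, 0, 0], [0, 0, 0], [0, 0, 0]]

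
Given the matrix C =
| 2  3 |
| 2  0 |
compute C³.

C² = [[10, 6], [4, 6]]
C³ = [[32, 30], [20, 12]]

[[32, 30], [20, 12]]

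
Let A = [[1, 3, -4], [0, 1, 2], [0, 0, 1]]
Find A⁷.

A = I + N where N = [[0, 3, -4], [0, 0, 2], [0, 0, 0]] is strictly upper-triangular, so N³ = 0.
(I + N)⁷ = I + 7·N + 21·N² = [[1, 21, 98], [0, 1, 14], [0, 0, 1]].

[[1, 21, 98], [0, 1, 14], [0, 0, 1]]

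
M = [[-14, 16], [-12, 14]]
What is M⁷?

[[-896, 1024], [-768, 896]]

tr M = 0 and det M = -4, so the characteristic polynomial is λ² − (0)λ + (-4) with roots 2 and -2.
Eigenvectors give P = [[1, 4], [1, 3]] with P⁻¹ = [[-3, 4], [1, -1]], and M = P·diag(2, -2)·P⁻¹.
Then M⁷ = P·diag(128, -128)·P⁻¹ = [[128, -512], [128, -384]] · [[-3, 4], [1, -1]] = [[-896, 1024], [-768, 896]].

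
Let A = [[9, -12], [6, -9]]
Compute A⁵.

[[729, -972], [486, -729]]

tr A = 0 and det A = -9, so the characteristic polynomial is λ² − (0)λ + (-9) with roots -3 and 3.
Eigenvectors give P = [[-1, 2], [-1, 1]] with P⁻¹ = [[1, -2], [1, -1]], and A = P·diag(-3, 3)·P⁻¹.
Then A⁵ = P·diag(-243, 243)·P⁻¹ = [[243, 486], [243, 243]] · [[1, -2], [1, -1]] = [[729, -972], [486, -729]].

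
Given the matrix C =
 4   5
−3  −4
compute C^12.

[[1, 0], [0, 1]]

C² = I (check: tr C = 0 and det C = −1), so C^12 = I since 12 is even.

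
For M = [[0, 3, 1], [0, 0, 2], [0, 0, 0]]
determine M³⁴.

M is strictly triangular, hence nilpotent: M³ = 0, so M³⁴ = 0.

[[0, 0, 0], [0, 0, 0], [0, 0, 0]]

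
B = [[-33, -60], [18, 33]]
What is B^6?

[[729, 0], [0, 729]]

tr B = 0 and det B = -9, so the characteristic polynomial is λ² − (0)λ + (-9) with roots -3 and 3.
Eigenvectors give P = [[-2, -5], [1, 3]] with P⁻¹ = [[-3, -5], [1, 2]], and B = P·diag(-3, 3)·P⁻¹.
Then B^6 = P·diag(729, 729)·P⁻¹ = [[-1458, -3645], [729, 2187]] · [[-3, -5], [1, 2]] = [[729, 0], [0, 729]].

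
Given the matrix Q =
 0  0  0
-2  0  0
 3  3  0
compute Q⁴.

Q is strictly triangular, hence nilpotent: Q³ = 0, so Q⁴ = 0.

[[0, 0, 0], [0, 0, 0], [0, 0, 0]]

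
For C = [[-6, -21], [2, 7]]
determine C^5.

[[-6, -21], [2, 7]]

C² = C (a projection; rank 1, trace 1), so C^5 = C.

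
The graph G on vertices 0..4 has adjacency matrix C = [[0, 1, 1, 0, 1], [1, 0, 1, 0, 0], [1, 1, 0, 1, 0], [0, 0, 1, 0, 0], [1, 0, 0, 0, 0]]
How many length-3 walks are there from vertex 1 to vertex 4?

The number of length-3 walks from vertex 1 to vertex 4 is entry (1,4) of C³, where C is the adjacency matrix.
C² = [[3, 1, 1, 1, 0], [1, 2, 1, 1, 1], [1, 1, 3, 0, 1], [1, 1, 0, 1, 0], [0, 1, 1, 0, 1]]
C³ = [[2, 4, 5, 1, 3], [4, 2, 4, 1, 1], [5, 4, 2, 3, 1], [1, 1, 3, 0, 1], [3, 1, 1, 1, 0]]

1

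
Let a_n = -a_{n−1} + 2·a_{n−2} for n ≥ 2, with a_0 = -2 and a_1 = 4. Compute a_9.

1024

With companion matrix C = [[-1, 2], [1, 0]], [a_n, a_{n−1}]ᵀ = C·[a_{n−1}, a_{n−2}]ᵀ, so [a_9, a_8]ᵀ = C⁸·[a_1, a_0]ᵀ.
C⁸ = [[171, -170], [-85, 86]], giving [a_9, a_8]ᵀ = [[1024], [-512]].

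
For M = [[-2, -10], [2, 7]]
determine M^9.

tr M = 5 and det M = 6, so the characteristic polynomial is λ² − (5)λ + (6) with roots 3 and 2.
Eigenvectors give P = [[-2, 5], [1, -2]] with P⁻¹ = [[2, 5], [1, 2]], and M = P·diag(3, 2)·P⁻¹.
Then M^9 = P·diag(19683, 512)·P⁻¹ = [[-39366, 2560], [19683, -1024]] · [[2, 5], [1, 2]] = [[-76172, -191710], [38342, 96367]].

[[-76172, -191710], [38342, 96367]]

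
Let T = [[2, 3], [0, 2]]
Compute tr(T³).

T² = [[4, 12], [0, 4]]
T³ = [[8, 36], [0, 8]]

16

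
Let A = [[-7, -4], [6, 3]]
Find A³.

tr A = -4 and det A = 3, so the characteristic polynomial is λ² − (-4)λ + (3) with roots -3 and -1.
Eigenvectors give P = [[1, 2], [-1, -3]] with P⁻¹ = [[3, 2], [-1, -1]], and A = P·diag(-3, -1)·P⁻¹.
Then A³ = P·diag(-27, -1)·P⁻¹ = [[-27, -2], [27, 3]] · [[3, 2], [-1, -1]] = [[-79, -52], [78, 51]].

[[-79, -52], [78, 51]]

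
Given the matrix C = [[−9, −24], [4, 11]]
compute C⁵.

tr C = 2 and det C = −3, so the characteristic polynomial is λ² − (2)λ + (−3) with roots −1 and 3.
Eigenvectors give P = [[−3, −2], [1, 1]] with P⁻¹ = [[−1, −2], [1, 3]], and C = P·diag(−1, 3)·P⁻¹.
Then C⁵ = P·diag(−1, 243)·P⁻¹ = [[3, −486], [−1, 243]] · [[−1, −2], [1, 3]] = [[−489, −1464], [244, 731]].

[[−489, −1464], [244, 731]]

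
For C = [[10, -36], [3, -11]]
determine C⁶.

tr C = -1 and det C = -2, so the characteristic polynomial is λ² − (-1)λ + (-2) with roots 1 and -2.
Eigenvectors give P = [[4, 3], [1, 1]] with P⁻¹ = [[1, -3], [-1, 4]], and C = P·diag(1, -2)·P⁻¹.
Then C⁶ = P·diag(1, 64)·P⁻¹ = [[4, 192], [1, 64]] · [[1, -3], [-1, 4]] = [[-188, 756], [-63, 253]].

[[-188, 756], [-63, 253]]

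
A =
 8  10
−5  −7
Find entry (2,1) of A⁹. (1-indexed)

−20195

tr A = 1 and det A = −6, so the characteristic polynomial is λ² − (1)λ + (−6) with roots −2 and 3.
Eigenvectors give P = [[−1, 2], [1, −1]] with P⁻¹ = [[1, 2], [1, 1]], and A = P·diag(−2, 3)·P⁻¹.
Then A⁹ = P·diag(−512, 19683)·P⁻¹ = [[512, 39366], [−512, −19683]] · [[1, 2], [1, 1]] = [[39878, 40390], [−20195, −20707]].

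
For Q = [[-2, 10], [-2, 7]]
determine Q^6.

tr Q = 5 and det Q = 6, so the characteristic polynomial is λ² − (5)λ + (6) with roots 3 and 2.
Eigenvectors give P = [[2, -5], [1, -2]] with P⁻¹ = [[-2, 5], [-1, 2]], and Q = P·diag(3, 2)·P⁻¹.
Then Q^6 = P·diag(729, 64)·P⁻¹ = [[1458, -320], [729, -128]] · [[-2, 5], [-1, 2]] = [[-2596, 6650], [-1330, 3389]].

[[-2596, 6650], [-1330, 3389]]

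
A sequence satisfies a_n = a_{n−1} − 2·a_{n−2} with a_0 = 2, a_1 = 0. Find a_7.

−20

With companion matrix T = [[1, −2], [1, 0]], [a_n, a_{n−1}]ᵀ = T·[a_{n−1}, a_{n−2}]ᵀ, so [a_7, a_6]ᵀ = T⁶·[a_1, a_0]ᵀ.
T⁶ = [[7, −10], [5, 2]], giving [a_7, a_6]ᵀ = [[−20], [4]].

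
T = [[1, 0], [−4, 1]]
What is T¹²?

[[1, 0], [−48, 1]]

T = I + N where N = [[0, 0], [−4, 0]] is strictly lower-triangular, so N² = 0.
(I + N)¹² = I + 12·N = [[1, 0], [−48, 1]].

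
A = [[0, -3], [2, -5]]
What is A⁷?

[[3990, -6177], [4118, -6305]]

tr A = -5 and det A = 6, so the characteristic polynomial is λ² − (-5)λ + (6) with roots -3 and -2.
Eigenvectors give P = [[1, 3], [1, 2]] with P⁻¹ = [[-2, 3], [1, -1]], and A = P·diag(-3, -2)·P⁻¹.
Then A⁷ = P·diag(-2187, -128)·P⁻¹ = [[-2187, -384], [-2187, -256]] · [[-2, 3], [1, -1]] = [[3990, -6177], [4118, -6305]].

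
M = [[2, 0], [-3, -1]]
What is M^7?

tr M = 1 and det M = -2, so the characteristic polynomial is λ² − (1)λ + (-2) with roots -1 and 2.
Eigenvectors give P = [[0, -1], [-1, 1]] with P⁻¹ = [[-1, -1], [-1, 0]], and M = P·diag(-1, 2)·P⁻¹.
Then M^7 = P·diag(-1, 128)·P⁻¹ = [[0, -128], [1, 128]] · [[-1, -1], [-1, 0]] = [[128, 0], [-129, -1]].

[[128, 0], [-129, -1]]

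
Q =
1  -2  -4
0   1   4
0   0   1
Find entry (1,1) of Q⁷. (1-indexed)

Q = I + N where N = [[0, -2, -4], [0, 0, 4], [0, 0, 0]] is strictly upper-triangular, so N³ = 0.
(I + N)⁷ = I + 7·N + 21·N² = [[1, -14, -196], [0, 1, 28], [0, 0, 1]].

1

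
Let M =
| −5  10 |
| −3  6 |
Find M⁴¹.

[[−5, 10], [−3, 6]]

M² = M (a projection; rank 1, trace 1), so M⁴¹ = M.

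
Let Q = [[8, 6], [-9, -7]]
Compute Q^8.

tr Q = 1 and det Q = -2, so the characteristic polynomial is λ² − (1)λ + (-2) with roots 2 and -1.
Eigenvectors give P = [[-1, 2], [1, -3]] with P⁻¹ = [[-3, -2], [-1, -1]], and Q = P·diag(2, -1)·P⁻¹.
Then Q^8 = P·diag(256, 1)·P⁻¹ = [[-256, 2], [256, -3]] · [[-3, -2], [-1, -1]] = [[766, 510], [-765, -509]].

[[766, 510], [-765, -509]]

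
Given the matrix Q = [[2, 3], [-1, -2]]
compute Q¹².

[[1, 0], [0, 1]]

Q² = I (check: tr Q = 0 and det Q = -1), so Q¹² = I since 12 is even.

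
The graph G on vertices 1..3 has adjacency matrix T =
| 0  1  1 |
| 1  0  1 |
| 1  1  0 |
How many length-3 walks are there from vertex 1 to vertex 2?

3

The number of length-3 walks from vertex 1 to vertex 2 is entry (1,2) of T³, where T is the adjacency matrix.
T² = [[2, 1, 1], [1, 2, 1], [1, 1, 2]]
T³ = [[2, 3, 3], [3, 2, 3], [3, 3, 2]]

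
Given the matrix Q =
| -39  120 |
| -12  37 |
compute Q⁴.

[[801, -2400], [240, -719]]

tr Q = -2 and det Q = -3, so the characteristic polynomial is λ² − (-2)λ + (-3) with roots 1 and -3.
Eigenvectors give P = [[3, 10], [1, 3]] with P⁻¹ = [[-3, 10], [1, -3]], and Q = P·diag(1, -3)·P⁻¹.
Then Q⁴ = P·diag(1, 81)·P⁻¹ = [[3, 810], [1, 243]] · [[-3, 10], [1, -3]] = [[801, -2400], [240, -719]].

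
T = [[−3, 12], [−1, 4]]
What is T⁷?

T² = T (a projection; rank 1, trace 1), so T⁷ = T.

[[−3, 12], [−1, 4]]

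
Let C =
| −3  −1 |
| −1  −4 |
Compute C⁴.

C² = [[10, 7], [7, 17]]
C³ = [[−37, −38], [−38, −75]]
C⁴ = [[149, 189], [189, 338]]

[[149, 189], [189, 338]]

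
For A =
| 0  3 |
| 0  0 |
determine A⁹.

A is strictly triangular, hence nilpotent: A² = 0, so A⁹ = 0.

[[0, 0], [0, 0]]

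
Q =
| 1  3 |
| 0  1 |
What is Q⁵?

Q = I + N where N = [[0, 3], [0, 0]] is strictly upper-triangular, so N² = 0.
(I + N)⁵ = I + 5·N = [[1, 15], [0, 1]].

[[1, 15], [0, 1]]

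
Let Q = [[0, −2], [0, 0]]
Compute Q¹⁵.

Q is strictly triangular, hence nilpotent: Q² = 0, so Q¹⁵ = 0.

[[0, 0], [0, 0]]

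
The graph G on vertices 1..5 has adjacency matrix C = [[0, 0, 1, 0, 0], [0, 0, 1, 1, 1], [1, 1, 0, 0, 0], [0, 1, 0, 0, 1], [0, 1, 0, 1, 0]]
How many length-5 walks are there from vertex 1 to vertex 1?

0

The number of length-5 walks from vertex 1 to vertex 1 is entry (1,1) of C⁵, where C is the adjacency matrix.
C² = [[1, 1, 0, 0, 0], [1, 3, 0, 1, 1], [0, 0, 2, 1, 1], [0, 1, 1, 2, 1], [0, 1, 1, 1, 2]]
C³ = [[0, 0, 2, 1, 1], [0, 2, 4, 4, 4], [2, 4, 0, 1, 1], [1, 4, 1, 2, 3], [1, 4, 1, 3, 2]]
C⁴ = [[2, 4, 0, 1, 1], [4, 12, 2, 6, 6], [0, 2, 6, 5, 5], [1, 6, 5, 7, 6], [1, 6, 5, 6, 7]]
C⁵ = [[0, 2, 6, 5, 5], [2, 14, 16, 18, 18], [6, 16, 2, 7, 7], [5, 18, 7, 12, 13], [5, 18, 7, 13, 12]]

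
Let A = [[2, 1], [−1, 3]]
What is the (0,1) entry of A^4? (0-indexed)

55

A^2 = [[3, 5], [−5, 8]]
A^3 = [[1, 18], [−18, 19]]
A^4 = [[−16, 55], [−55, 39]]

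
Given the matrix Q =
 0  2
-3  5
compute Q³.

tr Q = 5 and det Q = 6, so the characteristic polynomial is λ² − (5)λ + (6) with roots 3 and 2.
Eigenvectors give P = [[-2, 1], [-3, 1]] with P⁻¹ = [[1, -1], [3, -2]], and Q = P·diag(3, 2)·P⁻¹.
Then Q³ = P·diag(27, 8)·P⁻¹ = [[-54, 8], [-81, 8]] · [[1, -1], [3, -2]] = [[-30, 38], [-57, 65]].

[[-30, 38], [-57, 65]]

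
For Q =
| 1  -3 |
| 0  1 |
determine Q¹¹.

Q = I + N where N = [[0, -3], [0, 0]] is strictly upper-triangular, so N² = 0.
(I + N)¹¹ = I + 11·N = [[1, -33], [0, 1]].

[[1, -33], [0, 1]]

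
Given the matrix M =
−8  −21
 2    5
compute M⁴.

[[106, 315], [−30, −89]]

tr M = −3 and det M = 2, so the characteristic polynomial is λ² − (−3)λ + (2) with roots −2 and −1.
Eigenvectors give P = [[−7, −3], [2, 1]] with P⁻¹ = [[−1, −3], [2, 7]], and M = P·diag(−2, −1)·P⁻¹.
Then M⁴ = P·diag(16, 1)·P⁻¹ = [[−112, −3], [32, 1]] · [[−1, −3], [2, 7]] = [[106, 315], [−30, −89]].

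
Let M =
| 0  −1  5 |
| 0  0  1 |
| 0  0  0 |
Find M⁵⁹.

[[0, 0, 0], [0, 0, 0], [0, 0, 0]]

M is strictly triangular, hence nilpotent: M³ = 0, so M⁵⁹ = 0.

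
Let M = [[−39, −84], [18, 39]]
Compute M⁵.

[[−3159, −6804], [1458, 3159]]

tr M = 0 and det M = −9, so the characteristic polynomial is λ² − (0)λ + (−9) with roots −3 and 3.
Eigenvectors give P = [[−7, −2], [3, 1]] with P⁻¹ = [[−1, −2], [3, 7]], and M = P·diag(−3, 3)·P⁻¹.
Then M⁵ = P·diag(−243, 243)·P⁻¹ = [[1701, −486], [−729, 243]] · [[−1, −2], [3, 7]] = [[−3159, −6804], [1458, 3159]].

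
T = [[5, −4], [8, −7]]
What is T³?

tr T = −2 and det T = −3, so the characteristic polynomial is λ² − (−2)λ + (−3) with roots 1 and −3.
Eigenvectors give P = [[1, −1], [1, −2]] with P⁻¹ = [[2, −1], [1, −1]], and T = P·diag(1, −3)·P⁻¹.
Then T³ = P·diag(1, −27)·P⁻¹ = [[1, 27], [1, 54]] · [[2, −1], [1, −1]] = [[29, −28], [56, −55]].

[[29, −28], [56, −55]]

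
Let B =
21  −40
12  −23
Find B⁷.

tr B = −2 and det B = −3, so the characteristic polynomial is λ² − (−2)λ + (−3) with roots 1 and −3.
Eigenvectors give P = [[2, −5], [1, −3]] with P⁻¹ = [[3, −5], [1, −2]], and B = P·diag(1, −3)·P⁻¹.
Then B⁷ = P·diag(1, −2187)·P⁻¹ = [[2, 10935], [1, 6561]] · [[3, −5], [1, −2]] = [[10941, −21880], [6564, −13127]].

[[10941, −21880], [6564, −13127]]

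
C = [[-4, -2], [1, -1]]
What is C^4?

[[146, 130], [-65, -49]]

tr C = -5 and det C = 6, so the characteristic polynomial is λ² − (-5)λ + (6) with roots -2 and -3.
Eigenvectors give P = [[-1, -2], [1, 1]] with P⁻¹ = [[1, 2], [-1, -1]], and C = P·diag(-2, -3)·P⁻¹.
Then C^4 = P·diag(16, 81)·P⁻¹ = [[-16, -162], [16, 81]] · [[1, 2], [-1, -1]] = [[146, 130], [-65, -49]].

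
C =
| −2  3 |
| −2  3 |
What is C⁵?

C² = C (a projection; rank 1, trace 1), so C⁵ = C.

[[−2, 3], [−2, 3]]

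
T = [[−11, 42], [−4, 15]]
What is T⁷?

tr T = 4 and det T = 3, so the characteristic polynomial is λ² − (4)λ + (3) with roots 3 and 1.
Eigenvectors give P = [[3, 7], [1, 2]] with P⁻¹ = [[−2, 7], [1, −3]], and T = P·diag(3, 1)·P⁻¹.
Then T⁷ = P·diag(2187, 1)·P⁻¹ = [[6561, 7], [2187, 2]] · [[−2, 7], [1, −3]] = [[−13115, 45906], [−4372, 15303]].

[[−13115, 45906], [−4372, 15303]]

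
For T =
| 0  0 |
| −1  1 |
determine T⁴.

[[0, 0], [−1, 1]]

T² = T (a projection; rank 1, trace 1), so T⁴ = T.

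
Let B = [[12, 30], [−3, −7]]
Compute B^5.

[[2142, 6330], [−633, −1867]]

tr B = 5 and det B = 6, so the characteristic polynomial is λ² − (5)λ + (6) with roots 2 and 3.
Eigenvectors give P = [[−3, 10], [1, −3]] with P⁻¹ = [[3, 10], [1, 3]], and B = P·diag(2, 3)·P⁻¹.
Then B^5 = P·diag(32, 243)·P⁻¹ = [[−96, 2430], [32, −729]] · [[3, 10], [1, 3]] = [[2142, 6330], [−633, −1867]].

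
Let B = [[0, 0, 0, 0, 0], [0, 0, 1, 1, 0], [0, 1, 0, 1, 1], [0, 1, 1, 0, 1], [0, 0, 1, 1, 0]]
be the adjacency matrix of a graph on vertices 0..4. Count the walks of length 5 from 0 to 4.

0

The number of length-5 walks from vertex 0 to vertex 4 is entry (0,4) of B^5, where B is the adjacency matrix.
B^2 = [[0, 0, 0, 0, 0], [0, 2, 1, 1, 2], [0, 1, 3, 2, 1], [0, 1, 2, 3, 1], [0, 2, 1, 1, 2]]
B^3 = [[0, 0, 0, 0, 0], [0, 2, 5, 5, 2], [0, 5, 4, 5, 5], [0, 5, 5, 4, 5], [0, 2, 5, 5, 2]]
B^4 = [[0, 0, 0, 0, 0], [0, 10, 9, 9, 10], [0, 9, 15, 14, 9], [0, 9, 14, 15, 9], [0, 10, 9, 9, 10]]
B^5 = [[0, 0, 0, 0, 0], [0, 18, 29, 29, 18], [0, 29, 32, 33, 29], [0, 29, 33, 32, 29], [0, 18, 29, 29, 18]]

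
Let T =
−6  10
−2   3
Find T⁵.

tr T = −3 and det T = 2, so the characteristic polynomial is λ² − (−3)λ + (2) with roots −1 and −2.
Eigenvectors give P = [[2, 5], [1, 2]] with P⁻¹ = [[−2, 5], [1, −2]], and T = P·diag(−1, −2)·P⁻¹.
Then T⁵ = P·diag(−1, −32)·P⁻¹ = [[−2, −160], [−1, −64]] · [[−2, 5], [1, −2]] = [[−156, 310], [−62, 123]].

[[−156, 310], [−62, 123]]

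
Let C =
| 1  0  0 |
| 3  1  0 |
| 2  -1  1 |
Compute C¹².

[[1, 0, 0], [36, 1, 0], [-174, -12, 1]]

C = I + N where N = [[0, 0, 0], [3, 0, 0], [2, -1, 0]] is strictly lower-triangular, so N³ = 0.
(I + N)¹² = I + 12·N + 66·N² = [[1, 0, 0], [36, 1, 0], [-174, -12, 1]].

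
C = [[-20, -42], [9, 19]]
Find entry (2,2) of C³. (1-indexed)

tr C = -1 and det C = -2, so the characteristic polynomial is λ² − (-1)λ + (-2) with roots -2 and 1.
Eigenvectors give P = [[7, -2], [-3, 1]] with P⁻¹ = [[1, 2], [3, 7]], and C = P·diag(-2, 1)·P⁻¹.
Then C³ = P·diag(-8, 1)·P⁻¹ = [[-56, -2], [24, 1]] · [[1, 2], [3, 7]] = [[-62, -126], [27, 55]].

55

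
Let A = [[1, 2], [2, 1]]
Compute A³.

[[13, 14], [14, 13]]

A² = [[5, 4], [4, 5]]
A³ = [[13, 14], [14, 13]]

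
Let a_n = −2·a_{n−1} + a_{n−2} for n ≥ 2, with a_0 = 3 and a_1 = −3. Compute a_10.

With companion matrix Q = [[−2, 1], [1, 0]], [a_n, a_{n−1}]ᵀ = Q·[a_{n−1}, a_{n−2}]ᵀ, so [a_10, a_9]ᵀ = Q⁹·[a_1, a_0]ᵀ.
Q⁹ = [[−2378, 985], [985, −408]], giving [a_10, a_9]ᵀ = [[10089], [−4179]].

10089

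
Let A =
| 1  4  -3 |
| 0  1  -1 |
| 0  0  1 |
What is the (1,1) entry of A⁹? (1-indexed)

A = I + N where N = [[0, 4, -3], [0, 0, -1], [0, 0, 0]] is strictly upper-triangular, so N³ = 0.
(I + N)⁹ = I + 9·N + 36·N² = [[1, 36, -171], [0, 1, -9], [0, 0, 1]].

1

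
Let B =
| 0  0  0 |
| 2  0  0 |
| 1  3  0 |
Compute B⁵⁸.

B is strictly triangular, hence nilpotent: B³ = 0, so B⁵⁸ = 0.

[[0, 0, 0], [0, 0, 0], [0, 0, 0]]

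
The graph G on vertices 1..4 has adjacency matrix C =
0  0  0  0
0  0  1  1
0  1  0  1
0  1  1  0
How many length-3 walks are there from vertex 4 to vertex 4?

The number of length-3 walks from vertex 4 to vertex 4 is entry (4,4) of C^3, where C is the adjacency matrix.
C^2 = [[0, 0, 0, 0], [0, 2, 1, 1], [0, 1, 2, 1], [0, 1, 1, 2]]
C^3 = [[0, 0, 0, 0], [0, 2, 3, 3], [0, 3, 2, 3], [0, 3, 3, 2]]

2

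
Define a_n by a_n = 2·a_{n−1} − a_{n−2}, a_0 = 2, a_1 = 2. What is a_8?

With companion matrix B = [[2, −1], [1, 0]], [a_n, a_{n−1}]ᵀ = B·[a_{n−1}, a_{n−2}]ᵀ, so [a_8, a_7]ᵀ = B^7·[a_1, a_0]ᵀ.
B^7 = [[8, −7], [7, −6]], giving [a_8, a_7]ᵀ = [[2], [2]].

2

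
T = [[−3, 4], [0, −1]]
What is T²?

[[9, −16], [0, 1]]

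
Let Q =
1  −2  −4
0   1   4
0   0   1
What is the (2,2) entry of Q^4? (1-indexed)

1

Q = I + N where N = [[0, −2, −4], [0, 0, 4], [0, 0, 0]] is strictly upper-triangular, so N^3 = 0.
(I + N)^4 = I + 4·N + 6·N^2 = [[1, −8, −64], [0, 1, 16], [0, 0, 1]].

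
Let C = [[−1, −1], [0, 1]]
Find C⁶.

C² = I (check: tr C = 0 and det C = −1), so C⁶ = I since 6 is even.

[[1, 0], [0, 1]]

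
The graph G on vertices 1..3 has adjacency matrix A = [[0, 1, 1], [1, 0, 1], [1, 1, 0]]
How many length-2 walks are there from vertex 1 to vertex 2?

1

The number of length-2 walks from vertex 1 to vertex 2 is entry (1,2) of A², where A is the adjacency matrix.
A² = [[2, 1, 1], [1, 2, 1], [1, 1, 2]]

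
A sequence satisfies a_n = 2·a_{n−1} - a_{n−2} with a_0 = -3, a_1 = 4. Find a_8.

53

With companion matrix A = [[2, -1], [1, 0]], [a_n, a_{n−1}]ᵀ = A·[a_{n−1}, a_{n−2}]ᵀ, so [a_8, a_7]ᵀ = A⁷·[a_1, a_0]ᵀ.
A⁷ = [[8, -7], [7, -6]], giving [a_8, a_7]ᵀ = [[53], [46]].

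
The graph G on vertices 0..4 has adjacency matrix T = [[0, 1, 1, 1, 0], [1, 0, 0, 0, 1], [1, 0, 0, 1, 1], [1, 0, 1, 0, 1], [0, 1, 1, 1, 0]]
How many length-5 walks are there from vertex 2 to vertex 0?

51

The number of length-5 walks from vertex 2 to vertex 0 is entry (2,0) of T⁵, where T is the adjacency matrix.
T² = [[3, 0, 1, 1, 3], [0, 2, 2, 2, 0], [1, 2, 3, 2, 1], [1, 2, 2, 3, 1], [3, 0, 1, 1, 3]]
T³ = [[2, 6, 7, 7, 2], [6, 0, 2, 2, 6], [7, 2, 4, 5, 7], [7, 2, 5, 4, 7], [2, 6, 7, 7, 2]]
T⁴ = [[20, 4, 11, 11, 20], [4, 12, 14, 14, 4], [11, 14, 19, 18, 11], [11, 14, 18, 19, 11], [20, 4, 11, 11, 20]]
T⁵ = [[26, 40, 51, 51, 26], [40, 8, 22, 22, 40], [51, 22, 40, 41, 51], [51, 22, 41, 40, 51], [26, 40, 51, 51, 26]]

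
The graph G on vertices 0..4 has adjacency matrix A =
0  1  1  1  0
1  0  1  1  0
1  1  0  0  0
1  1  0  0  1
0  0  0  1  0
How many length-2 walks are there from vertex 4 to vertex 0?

The number of length-2 walks from vertex 4 to vertex 0 is entry (4,0) of A², where A is the adjacency matrix.
A² = [[3, 2, 1, 1, 1], [2, 3, 1, 1, 1], [1, 1, 2, 2, 0], [1, 1, 2, 3, 0], [1, 1, 0, 0, 1]]

1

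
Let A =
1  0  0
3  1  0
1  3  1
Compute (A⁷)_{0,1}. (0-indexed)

0

A = I + N where N = [[0, 0, 0], [3, 0, 0], [1, 3, 0]] is strictly lower-triangular, so N³ = 0.
(I + N)⁷ = I + 7·N + 21·N² = [[1, 0, 0], [21, 1, 0], [196, 21, 1]].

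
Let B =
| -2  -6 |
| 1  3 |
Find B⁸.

[[-2, -6], [1, 3]]

B² = B (a projection; rank 1, trace 1), so B⁸ = B.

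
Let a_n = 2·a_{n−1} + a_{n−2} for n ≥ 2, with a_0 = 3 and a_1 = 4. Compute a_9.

With companion matrix Q = [[2, 1], [1, 0]], [a_n, a_{n−1}]ᵀ = Q·[a_{n−1}, a_{n−2}]ᵀ, so [a_9, a_8]ᵀ = Q⁸·[a_1, a_0]ᵀ.
Q⁸ = [[985, 408], [408, 169]], giving [a_9, a_8]ᵀ = [[5164], [2139]].

5164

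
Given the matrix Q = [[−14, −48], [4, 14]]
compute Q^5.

tr Q = 0 and det Q = −4, so the characteristic polynomial is λ² − (0)λ + (−4) with roots −2 and 2.
Eigenvectors give P = [[4, −3], [−1, 1]] with P⁻¹ = [[1, 3], [1, 4]], and Q = P·diag(−2, 2)·P⁻¹.
Then Q^5 = P·diag(−32, 32)·P⁻¹ = [[−128, −96], [32, 32]] · [[1, 3], [1, 4]] = [[−224, −768], [64, 224]].

[[−224, −768], [64, 224]]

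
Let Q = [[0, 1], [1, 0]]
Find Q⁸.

Q² = I (check: tr Q = 0 and det Q = -1), so Q⁸ = I since 8 is even.

[[1, 0], [0, 1]]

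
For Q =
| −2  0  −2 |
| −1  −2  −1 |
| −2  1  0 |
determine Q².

[[8, −2, 4], [6, 3, 4], [3, −2, 3]]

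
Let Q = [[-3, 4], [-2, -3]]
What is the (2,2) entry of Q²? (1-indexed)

1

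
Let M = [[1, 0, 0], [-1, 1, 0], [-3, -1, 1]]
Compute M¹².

[[1, 0, 0], [-12, 1, 0], [30, -12, 1]]

M = I + N where N = [[0, 0, 0], [-1, 0, 0], [-3, -1, 0]] is strictly lower-triangular, so N³ = 0.
(I + N)¹² = I + 12·N + 66·N² = [[1, 0, 0], [-12, 1, 0], [30, -12, 1]].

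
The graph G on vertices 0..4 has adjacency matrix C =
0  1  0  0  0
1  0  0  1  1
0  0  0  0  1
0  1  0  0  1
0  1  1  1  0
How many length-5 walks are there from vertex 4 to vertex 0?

7

The number of length-5 walks from vertex 4 to vertex 0 is entry (4,0) of C⁵, where C is the adjacency matrix.
C² = [[1, 0, 0, 1, 1], [0, 3, 1, 1, 1], [0, 1, 1, 1, 0], [1, 1, 1, 2, 1], [1, 1, 0, 1, 3]]
C³ = [[0, 3, 1, 1, 1], [3, 2, 1, 4, 5], [1, 1, 0, 1, 3], [1, 4, 1, 2, 4], [1, 5, 3, 4, 2]]
C⁴ = [[3, 2, 1, 4, 5], [2, 12, 5, 7, 7], [1, 5, 3, 4, 2], [4, 7, 4, 8, 7], [5, 7, 2, 7, 12]]
C⁵ = [[2, 12, 5, 7, 7], [12, 16, 7, 19, 24], [5, 7, 2, 7, 12], [7, 19, 7, 14, 19], [7, 24, 12, 19, 16]]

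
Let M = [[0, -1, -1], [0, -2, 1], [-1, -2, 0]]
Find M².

[[1, 4, -1], [-1, 2, -2], [0, 5, -1]]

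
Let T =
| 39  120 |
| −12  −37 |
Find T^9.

[[196839, 590520], [−59052, −177157]]

tr T = 2 and det T = −3, so the characteristic polynomial is λ² − (2)λ + (−3) with roots 3 and −1.
Eigenvectors give P = [[10, −3], [−3, 1]] with P⁻¹ = [[1, 3], [3, 10]], and T = P·diag(3, −1)·P⁻¹.
Then T^9 = P·diag(19683, −1)·P⁻¹ = [[196830, 3], [−59049, −1]] · [[1, 3], [3, 10]] = [[196839, 590520], [−59052, −177157]].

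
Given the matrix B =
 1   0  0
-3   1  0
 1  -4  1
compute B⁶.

[[1, 0, 0], [-18, 1, 0], [186, -24, 1]]

B = I + N where N = [[0, 0, 0], [-3, 0, 0], [1, -4, 0]] is strictly lower-triangular, so N³ = 0.
(I + N)⁶ = I + 6·N + 15·N² = [[1, 0, 0], [-18, 1, 0], [186, -24, 1]].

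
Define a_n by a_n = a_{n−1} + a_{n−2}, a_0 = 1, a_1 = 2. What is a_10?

144

With companion matrix T = [[1, 1], [1, 0]], [a_n, a_{n−1}]ᵀ = T·[a_{n−1}, a_{n−2}]ᵀ, so [a_10, a_9]ᵀ = T^9·[a_1, a_0]ᵀ.
T^9 = [[55, 34], [34, 21]], giving [a_10, a_9]ᵀ = [[144], [89]].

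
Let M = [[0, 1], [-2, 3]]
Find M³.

tr M = 3 and det M = 2, so the characteristic polynomial is λ² − (3)λ + (2) with roots 1 and 2.
Eigenvectors give P = [[-1, -1], [-1, -2]] with P⁻¹ = [[-2, 1], [1, -1]], and M = P·diag(1, 2)·P⁻¹.
Then M³ = P·diag(1, 8)·P⁻¹ = [[-1, -8], [-1, -16]] · [[-2, 1], [1, -1]] = [[-6, 7], [-14, 15]].

[[-6, 7], [-14, 15]]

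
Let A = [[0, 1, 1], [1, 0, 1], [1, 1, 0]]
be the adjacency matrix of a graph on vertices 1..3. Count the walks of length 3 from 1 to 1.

The number of length-3 walks from vertex 1 to vertex 1 is entry (1,1) of A³, where A is the adjacency matrix.
A² = [[2, 1, 1], [1, 2, 1], [1, 1, 2]]
A³ = [[2, 3, 3], [3, 2, 3], [3, 3, 2]]

2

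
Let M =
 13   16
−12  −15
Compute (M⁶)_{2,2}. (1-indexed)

tr M = −2 and det M = −3, so the characteristic polynomial is λ² − (−2)λ + (−3) with roots 1 and −3.
Eigenvectors give P = [[4, −1], [−3, 1]] with P⁻¹ = [[1, 1], [3, 4]], and M = P·diag(1, −3)·P⁻¹.
Then M⁶ = P·diag(1, 729)·P⁻¹ = [[4, −729], [−3, 729]] · [[1, 1], [3, 4]] = [[−2183, −2912], [2184, 2913]].

2913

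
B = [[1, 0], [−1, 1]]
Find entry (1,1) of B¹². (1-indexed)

1

B = I + N where N = [[0, 0], [−1, 0]] is strictly lower-triangular, so N² = 0.
(I + N)¹² = I + 12·N = [[1, 0], [−12, 1]].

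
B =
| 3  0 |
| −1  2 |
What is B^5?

tr B = 5 and det B = 6, so the characteristic polynomial is λ² − (5)λ + (6) with roots 2 and 3.
Eigenvectors give P = [[0, 1], [−1, −1]] with P⁻¹ = [[−1, −1], [1, 0]], and B = P·diag(2, 3)·P⁻¹.
Then B^5 = P·diag(32, 243)·P⁻¹ = [[0, 243], [−32, −243]] · [[−1, −1], [1, 0]] = [[243, 0], [−211, 32]].

[[243, 0], [−211, 32]]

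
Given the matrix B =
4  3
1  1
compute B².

[[19, 15], [5, 4]]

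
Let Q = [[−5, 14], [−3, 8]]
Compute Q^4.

[[−89, 210], [−45, 106]]

tr Q = 3 and det Q = 2, so the characteristic polynomial is λ² − (3)λ + (2) with roots 1 and 2.
Eigenvectors give P = [[7, 2], [3, 1]] with P⁻¹ = [[1, −2], [−3, 7]], and Q = P·diag(1, 2)·P⁻¹.
Then Q^4 = P·diag(1, 16)·P⁻¹ = [[7, 32], [3, 16]] · [[1, −2], [−3, 7]] = [[−89, 210], [−45, 106]].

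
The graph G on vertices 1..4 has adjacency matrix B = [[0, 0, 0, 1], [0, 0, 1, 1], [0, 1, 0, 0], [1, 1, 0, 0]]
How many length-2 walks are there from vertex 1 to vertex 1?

The number of length-2 walks from vertex 1 to vertex 1 is entry (1,1) of B², where B is the adjacency matrix.
B² = [[1, 1, 0, 0], [1, 2, 0, 0], [0, 0, 1, 1], [0, 0, 1, 2]]

1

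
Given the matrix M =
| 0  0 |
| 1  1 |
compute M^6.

M² = M (a projection; rank 1, trace 1), so M^6 = M.

[[0, 0], [1, 1]]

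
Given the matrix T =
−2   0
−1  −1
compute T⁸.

[[256, 0], [255, 1]]

tr T = −3 and det T = 2, so the characteristic polynomial is λ² − (−3)λ + (2) with roots −1 and −2.
Eigenvectors give P = [[0, 1], [−1, 1]] with P⁻¹ = [[1, −1], [1, 0]], and T = P·diag(−1, −2)·P⁻¹.
Then T⁸ = P·diag(1, 256)·P⁻¹ = [[0, 256], [−1, 256]] · [[1, −1], [1, 0]] = [[256, 0], [255, 1]].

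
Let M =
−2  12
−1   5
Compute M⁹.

tr M = 3 and det M = 2, so the characteristic polynomial is λ² − (3)λ + (2) with roots 1 and 2.
Eigenvectors give P = [[4, −3], [1, −1]] with P⁻¹ = [[1, −3], [1, −4]], and M = P·diag(1, 2)·P⁻¹.
Then M⁹ = P·diag(1, 512)·P⁻¹ = [[4, −1536], [1, −512]] · [[1, −3], [1, −4]] = [[−1532, 6132], [−511, 2045]].

[[−1532, 6132], [−511, 2045]]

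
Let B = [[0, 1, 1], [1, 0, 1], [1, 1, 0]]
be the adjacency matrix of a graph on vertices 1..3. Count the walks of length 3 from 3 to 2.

3

The number of length-3 walks from vertex 3 to vertex 2 is entry (3,2) of B³, where B is the adjacency matrix.
B² = [[2, 1, 1], [1, 2, 1], [1, 1, 2]]
B³ = [[2, 3, 3], [3, 2, 3], [3, 3, 2]]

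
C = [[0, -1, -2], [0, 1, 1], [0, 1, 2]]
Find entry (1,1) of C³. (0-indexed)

C² = [[0, -3, -5], [0, 2, 3], [0, 3, 5]]
C³ = [[0, -8, -13], [0, 5, 8], [0, 8, 13]]

5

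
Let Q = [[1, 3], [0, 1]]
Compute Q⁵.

[[1, 15], [0, 1]]

Q = I + N where N = [[0, 3], [0, 0]] is strictly upper-triangular, so N² = 0.
(I + N)⁵ = I + 5·N = [[1, 15], [0, 1]].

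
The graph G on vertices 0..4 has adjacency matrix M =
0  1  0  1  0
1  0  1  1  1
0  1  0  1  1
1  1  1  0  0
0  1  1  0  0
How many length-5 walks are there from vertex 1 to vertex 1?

The number of length-5 walks from vertex 1 to vertex 1 is entry (1,1) of M⁵, where M is the adjacency matrix.
M² = [[2, 1, 2, 1, 1], [1, 4, 2, 2, 1], [2, 2, 3, 1, 1], [1, 2, 1, 3, 2], [1, 1, 1, 2, 2]]
M³ = [[2, 6, 3, 5, 3], [6, 6, 7, 7, 6], [3, 7, 4, 7, 5], [5, 7, 7, 4, 3], [3, 6, 5, 3, 2]]
M⁴ = [[11, 13, 14, 11, 9], [13, 26, 19, 19, 13], [14, 19, 19, 14, 11], [11, 19, 14, 19, 14], [9, 13, 11, 14, 11]]
M⁵ = [[24, 45, 33, 38, 27], [45, 64, 58, 58, 45], [33, 58, 44, 52, 38], [38, 58, 52, 44, 33], [27, 45, 38, 33, 24]]

64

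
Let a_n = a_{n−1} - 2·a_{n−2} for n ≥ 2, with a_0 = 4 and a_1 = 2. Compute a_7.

-26

With companion matrix B = [[1, -2], [1, 0]], [a_n, a_{n−1}]ᵀ = B·[a_{n−1}, a_{n−2}]ᵀ, so [a_7, a_6]ᵀ = B^6·[a_1, a_0]ᵀ.
B^6 = [[7, -10], [5, 2]], giving [a_7, a_6]ᵀ = [[-26], [18]].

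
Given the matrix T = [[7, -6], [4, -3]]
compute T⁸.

tr T = 4 and det T = 3, so the characteristic polynomial is λ² − (4)λ + (3) with roots 1 and 3.
Eigenvectors give P = [[-1, -3], [-1, -2]] with P⁻¹ = [[2, -3], [-1, 1]], and T = P·diag(1, 3)·P⁻¹.
Then T⁸ = P·diag(1, 6561)·P⁻¹ = [[-1, -19683], [-1, -13122]] · [[2, -3], [-1, 1]] = [[19681, -19680], [13120, -13119]].

[[19681, -19680], [13120, -13119]]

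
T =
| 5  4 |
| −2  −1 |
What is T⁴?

tr T = 4 and det T = 3, so the characteristic polynomial is λ² − (4)λ + (3) with roots 1 and 3.
Eigenvectors give P = [[−1, 2], [1, −1]] with P⁻¹ = [[1, 2], [1, 1]], and T = P·diag(1, 3)·P⁻¹.
Then T⁴ = P·diag(1, 81)·P⁻¹ = [[−1, 162], [1, −81]] · [[1, 2], [1, 1]] = [[161, 160], [−80, −79]].

[[161, 160], [−80, −79]]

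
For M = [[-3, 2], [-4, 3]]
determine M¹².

[[1, 0], [0, 1]]

M² = I (check: tr M = 0 and det M = -1), so M¹² = I since 12 is even.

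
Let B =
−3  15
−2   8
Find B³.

tr B = 5 and det B = 6, so the characteristic polynomial is λ² − (5)λ + (6) with roots 2 and 3.
Eigenvectors give P = [[3, −5], [1, −2]] with P⁻¹ = [[2, −5], [1, −3]], and B = P·diag(2, 3)·P⁻¹.
Then B³ = P·diag(8, 27)·P⁻¹ = [[24, −135], [8, −54]] · [[2, −5], [1, −3]] = [[−87, 285], [−38, 122]].

[[−87, 285], [−38, 122]]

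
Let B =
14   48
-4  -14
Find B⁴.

tr B = 0 and det B = -4, so the characteristic polynomial is λ² − (0)λ + (-4) with roots 2 and -2.
Eigenvectors give P = [[4, -3], [-1, 1]] with P⁻¹ = [[1, 3], [1, 4]], and B = P·diag(2, -2)·P⁻¹.
Then B⁴ = P·diag(16, 16)·P⁻¹ = [[64, -48], [-16, 16]] · [[1, 3], [1, 4]] = [[16, 0], [0, 16]].

[[16, 0], [0, 16]]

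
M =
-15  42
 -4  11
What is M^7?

[[-15303, 45906], [-4372, 13115]]

tr M = -4 and det M = 3, so the characteristic polynomial is λ² − (-4)λ + (3) with roots -3 and -1.
Eigenvectors give P = [[7, 3], [2, 1]] with P⁻¹ = [[1, -3], [-2, 7]], and M = P·diag(-3, -1)·P⁻¹.
Then M^7 = P·diag(-2187, -1)·P⁻¹ = [[-15309, -3], [-4374, -1]] · [[1, -3], [-2, 7]] = [[-15303, 45906], [-4372, 13115]].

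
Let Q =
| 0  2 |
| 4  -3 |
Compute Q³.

Q² = [[8, -6], [-12, 17]]
Q³ = [[-24, 34], [68, -75]]

[[-24, 34], [68, -75]]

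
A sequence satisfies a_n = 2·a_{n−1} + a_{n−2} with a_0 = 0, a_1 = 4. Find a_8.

1632

With companion matrix T = [[2, 1], [1, 0]], [a_n, a_{n−1}]ᵀ = T·[a_{n−1}, a_{n−2}]ᵀ, so [a_8, a_7]ᵀ = T⁷·[a_1, a_0]ᵀ.
T⁷ = [[408, 169], [169, 70]], giving [a_8, a_7]ᵀ = [[1632], [676]].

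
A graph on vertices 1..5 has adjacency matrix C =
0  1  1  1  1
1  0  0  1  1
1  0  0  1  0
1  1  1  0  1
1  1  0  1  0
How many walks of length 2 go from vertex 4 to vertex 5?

2

The number of length-2 walks from vertex 4 to vertex 5 is entry (4,5) of C², where C is the adjacency matrix.
C² = [[4, 2, 1, 3, 2], [2, 3, 2, 2, 2], [1, 2, 2, 1, 2], [3, 2, 1, 4, 2], [2, 2, 2, 2, 3]]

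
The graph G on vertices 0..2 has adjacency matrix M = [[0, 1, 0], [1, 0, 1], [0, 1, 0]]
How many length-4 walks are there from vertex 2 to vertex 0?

2

The number of length-4 walks from vertex 2 to vertex 0 is entry (2,0) of M⁴, where M is the adjacency matrix.
M² = [[1, 0, 1], [0, 2, 0], [1, 0, 1]]
M³ = [[0, 2, 0], [2, 0, 2], [0, 2, 0]]
M⁴ = [[2, 0, 2], [0, 4, 0], [2, 0, 2]]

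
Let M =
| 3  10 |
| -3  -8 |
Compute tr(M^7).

tr M = -5 and det M = 6, so the characteristic polynomial is λ² − (-5)λ + (6) with roots -3 and -2.
Eigenvectors give P = [[-5, -2], [3, 1]] with P⁻¹ = [[1, 2], [-3, -5]], and M = P·diag(-3, -2)·P⁻¹.
Then M^7 = P·diag(-2187, -128)·P⁻¹ = [[10935, 256], [-6561, -128]] · [[1, 2], [-3, -5]] = [[10167, 20590], [-6177, -12482]].

-2315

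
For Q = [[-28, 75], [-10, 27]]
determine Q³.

tr Q = -1 and det Q = -6, so the characteristic polynomial is λ² − (-1)λ + (-6) with roots 2 and -3.
Eigenvectors give P = [[-5, 3], [-2, 1]] with P⁻¹ = [[1, -3], [2, -5]], and Q = P·diag(2, -3)·P⁻¹.
Then Q³ = P·diag(8, -27)·P⁻¹ = [[-40, -81], [-16, -27]] · [[1, -3], [2, -5]] = [[-202, 525], [-70, 183]].

[[-202, 525], [-70, 183]]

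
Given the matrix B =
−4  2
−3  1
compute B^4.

tr B = −3 and det B = 2, so the characteristic polynomial is λ² − (−3)λ + (2) with roots −2 and −1.
Eigenvectors give P = [[−1, 2], [−1, 3]] with P⁻¹ = [[−3, 2], [−1, 1]], and B = P·diag(−2, −1)·P⁻¹.
Then B^4 = P·diag(16, 1)·P⁻¹ = [[−16, 2], [−16, 3]] · [[−3, 2], [−1, 1]] = [[46, −30], [45, −29]].

[[46, −30], [45, −29]]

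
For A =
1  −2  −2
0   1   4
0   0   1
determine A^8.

A = I + N where N = [[0, −2, −2], [0, 0, 4], [0, 0, 0]] is strictly upper-triangular, so N^3 = 0.
(I + N)^8 = I + 8·N + 28·N^2 = [[1, −16, −240], [0, 1, 32], [0, 0, 1]].

[[1, −16, −240], [0, 1, 32], [0, 0, 1]]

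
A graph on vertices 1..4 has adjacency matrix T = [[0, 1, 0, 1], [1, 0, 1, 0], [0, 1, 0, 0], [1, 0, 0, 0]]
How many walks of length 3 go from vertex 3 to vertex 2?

2

The number of length-3 walks from vertex 3 to vertex 2 is entry (3,2) of T³, where T is the adjacency matrix.
T² = [[2, 0, 1, 0], [0, 2, 0, 1], [1, 0, 1, 0], [0, 1, 0, 1]]
T³ = [[0, 3, 0, 2], [3, 0, 2, 0], [0, 2, 0, 1], [2, 0, 1, 0]]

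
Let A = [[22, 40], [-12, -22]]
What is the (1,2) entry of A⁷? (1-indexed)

tr A = 0 and det A = -4, so the characteristic polynomial is λ² − (0)λ + (-4) with roots -2 and 2.
Eigenvectors give P = [[-5, -2], [3, 1]] with P⁻¹ = [[1, 2], [-3, -5]], and A = P·diag(-2, 2)·P⁻¹.
Then A⁷ = P·diag(-128, 128)·P⁻¹ = [[640, -256], [-384, 128]] · [[1, 2], [-3, -5]] = [[1408, 2560], [-768, -1408]].

2560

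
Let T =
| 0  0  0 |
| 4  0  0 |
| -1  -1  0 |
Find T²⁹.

[[0, 0, 0], [0, 0, 0], [0, 0, 0]]

T is strictly triangular, hence nilpotent: T³ = 0, so T²⁹ = 0.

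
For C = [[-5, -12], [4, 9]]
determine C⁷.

[[-6557, -13116], [4372, 8745]]

tr C = 4 and det C = 3, so the characteristic polynomial is λ² − (4)λ + (3) with roots 3 and 1.
Eigenvectors give P = [[-3, 2], [2, -1]] with P⁻¹ = [[1, 2], [2, 3]], and C = P·diag(3, 1)·P⁻¹.
Then C⁷ = P·diag(2187, 1)·P⁻¹ = [[-6561, 2], [4374, -1]] · [[1, 2], [2, 3]] = [[-6557, -13116], [4372, 8745]].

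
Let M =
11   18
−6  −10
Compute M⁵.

tr M = 1 and det M = −2, so the characteristic polynomial is λ² − (1)λ + (−2) with roots −1 and 2.
Eigenvectors give P = [[−3, −2], [2, 1]] with P⁻¹ = [[1, 2], [−2, −3]], and M = P·diag(−1, 2)·P⁻¹.
Then M⁵ = P·diag(−1, 32)·P⁻¹ = [[3, −64], [−2, 32]] · [[1, 2], [−2, −3]] = [[131, 198], [−66, −100]].

[[131, 198], [−66, −100]]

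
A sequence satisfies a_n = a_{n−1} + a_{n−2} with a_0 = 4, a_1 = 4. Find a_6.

With companion matrix Q = [[1, 1], [1, 0]], [a_n, a_{n−1}]ᵀ = Q·[a_{n−1}, a_{n−2}]ᵀ, so [a_6, a_5]ᵀ = Q⁵·[a_1, a_0]ᵀ.
Q⁵ = [[8, 5], [5, 3]], giving [a_6, a_5]ᵀ = [[52], [32]].

52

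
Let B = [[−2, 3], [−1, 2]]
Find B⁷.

[[−2, 3], [−1, 2]]

B² = I (check: tr B = 0 and det B = −1), so B⁷ = B since 7 is odd.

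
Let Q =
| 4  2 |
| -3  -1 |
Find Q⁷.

tr Q = 3 and det Q = 2, so the characteristic polynomial is λ² − (3)λ + (2) with roots 2 and 1.
Eigenvectors give P = [[1, 2], [-1, -3]] with P⁻¹ = [[3, 2], [-1, -1]], and Q = P·diag(2, 1)·P⁻¹.
Then Q⁷ = P·diag(128, 1)·P⁻¹ = [[128, 2], [-128, -3]] · [[3, 2], [-1, -1]] = [[382, 254], [-381, -253]].

[[382, 254], [-381, -253]]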